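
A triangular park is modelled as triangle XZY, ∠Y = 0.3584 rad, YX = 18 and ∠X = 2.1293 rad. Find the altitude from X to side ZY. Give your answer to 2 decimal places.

The third angle is ∠Z = π − ∠Y − ∠X = 0.6539 rad.
Law of sines: ZY = YX·sin X/sin Z ≈ 25.095.
Law of sines: XZ = YX·sin Y/sin Z ≈ 10.38.
Area = ½·YX·ZY·sin Y ≈ 79.225.
The altitude from X has length 2·area/ZY ≈ 6.314.

6.31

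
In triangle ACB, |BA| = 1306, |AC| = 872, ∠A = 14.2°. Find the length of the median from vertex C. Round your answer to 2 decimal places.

By the law of cosines, |CB|² = |BA|² + |AC|² − 2·|BA|·|AC|·cos A = 2.5795e+05, so |CB| ≈ 507.89.
Median from C: ½√(2·|AC|² + 2·|CB|² − |BA|²) ≈ 287.68.

287.68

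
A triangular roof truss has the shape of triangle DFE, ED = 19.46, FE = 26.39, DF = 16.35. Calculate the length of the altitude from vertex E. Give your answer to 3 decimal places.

Semiperimeter s = (26.39 + 19.46 + 16.35)/2 = 31.1.
Heron's formula: area = √(31.1·4.71·11.64·14.75) ≈ 158.59.
The altitude from E has length 2·area/DF ≈ 19.399.

h_E ≈ 19.399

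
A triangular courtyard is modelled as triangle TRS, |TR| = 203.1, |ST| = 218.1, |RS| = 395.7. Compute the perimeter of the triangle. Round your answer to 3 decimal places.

Perimeter = 395.7 + 218.1 + 203.1 = 816.9.

816.900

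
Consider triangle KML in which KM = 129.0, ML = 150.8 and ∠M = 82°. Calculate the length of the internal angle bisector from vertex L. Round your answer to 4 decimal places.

t_L ≈ 153.8634

By the law of cosines, LK² = KM² + ML² − 2·KM·ML·cos M = 33967, so LK ≈ 184.3.
Law of cosines again: cos L = (ML² + LK² − KM²)/(2·ML·LK) ≈ 0.72081, so ∠L ≈ 43.88°.
The bisector from L has length 2·ML·LK·cos(∠L/2)/(ML+LK) ≈ 153.86.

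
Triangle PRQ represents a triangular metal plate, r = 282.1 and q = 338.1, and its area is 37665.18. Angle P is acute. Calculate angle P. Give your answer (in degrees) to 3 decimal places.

From area = ½·r·q·sin P, we get sin P = 2·area/(r·q) ≈ 0.78981.
Taking the acute solution, ∠P ≈ 52.17°.

∠P ≈ 52.168°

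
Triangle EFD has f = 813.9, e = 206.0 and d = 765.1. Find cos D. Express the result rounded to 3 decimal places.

By the law of cosines, cos D = (e² + f² − d²) / (2·e·f) ≈ 0.35634, so ∠D ≈ 1.206 rad.

0.356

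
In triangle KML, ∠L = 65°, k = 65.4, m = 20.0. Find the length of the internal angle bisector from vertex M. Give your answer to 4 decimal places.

By the law of cosines, l² = k² + m² − 2·k·m·cos L = 3571.6, so l ≈ 59.763.
Law of cosines again: cos M = (l² + k² − m²)/(2·l·k) ≈ 0.95289, so ∠M ≈ 17.66°.
The bisector from M has length 2·l·k·cos(∠M/2)/(l+k) ≈ 61.715.

t_M ≈ 61.7146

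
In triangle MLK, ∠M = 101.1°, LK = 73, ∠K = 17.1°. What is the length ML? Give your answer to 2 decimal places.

The third angle is ∠L = 180° − ∠K − ∠M = 61.80°.
Law of sines: ML = LK·sin K/sin M ≈ 21.874.

21.87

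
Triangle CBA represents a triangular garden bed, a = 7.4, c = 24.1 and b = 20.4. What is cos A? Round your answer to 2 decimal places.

By the law of cosines, cos A = (c² + b² − a²) / (2·c·b) ≈ 0.95823, so ∠A ≈ 0.290 rad.

0.96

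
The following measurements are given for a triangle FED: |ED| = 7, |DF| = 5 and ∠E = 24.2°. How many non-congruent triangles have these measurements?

2

|ED|·sin E = 7·sin(24.2°) ≈ 2.869.
Since |ED| sin E < |DF| < |ED| (2.869 < 5 < 7), two triangles exist.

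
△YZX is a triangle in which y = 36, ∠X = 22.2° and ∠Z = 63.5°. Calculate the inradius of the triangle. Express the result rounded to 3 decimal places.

r ≈ 5.363

The third angle is ∠Y = 180° − ∠Z − ∠X = 94.30°.
Law of sines: z = y·sin Z/sin Y ≈ 32.309.
Law of sines: x = y·sin X/sin Y ≈ 13.641.
Area = ½·y·z·sin X ≈ 219.73.
Semiperimeter s = (36+32.309+13.641)/2 = 40.975.
Inradius = area/s = 219.73/40.975 ≈ 5.3627.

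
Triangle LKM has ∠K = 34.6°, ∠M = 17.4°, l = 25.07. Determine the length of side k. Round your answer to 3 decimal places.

18.066

The third angle is ∠L = 180° − ∠K − ∠M = 128.00°.
Law of sines: k = l·sin K/sin L ≈ 18.066.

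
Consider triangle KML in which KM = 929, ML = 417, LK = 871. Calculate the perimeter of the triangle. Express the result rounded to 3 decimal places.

Perimeter = 417 + 871 + 929 = 2217.

2217.000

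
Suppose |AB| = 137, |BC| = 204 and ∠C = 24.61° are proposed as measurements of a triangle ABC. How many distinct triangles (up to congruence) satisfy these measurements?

|BC|·sin C = 204·sin(24.61°) ≈ 84.95.
Since |BC| sin C < |AB| < |BC| (84.95 < 137 < 204), two triangles exist.

2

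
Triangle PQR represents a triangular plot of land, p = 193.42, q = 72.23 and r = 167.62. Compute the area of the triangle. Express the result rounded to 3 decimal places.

area ≈ 5966.289

Semiperimeter s = (193.42 + 72.23 + 167.62)/2 = 216.63.
Heron's formula: area = √(216.63·23.215·144.4·49.015) ≈ 5966.3.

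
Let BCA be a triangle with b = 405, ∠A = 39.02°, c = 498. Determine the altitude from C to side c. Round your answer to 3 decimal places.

By the law of cosines, a² = b² + c² − 2·b·c·cos A = 98632, so a ≈ 314.06.
Area = ½·b·c·sin A ≈ 63491.
The altitude from C has length 2·area/c ≈ 254.98.

254.985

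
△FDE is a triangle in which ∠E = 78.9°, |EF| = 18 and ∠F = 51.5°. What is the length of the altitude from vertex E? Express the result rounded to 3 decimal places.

14.087

The third angle is ∠D = 180° − ∠E − ∠F = 49.60°.
Law of sines: |DE| = |EF|·sin F/sin D ≈ 18.498.
Law of sines: |FD| = |EF|·sin E/sin D ≈ 23.194.
Area = ½·|EF|·|DE|·sin E ≈ 163.37.
The altitude from E has length 2·area/|FD| ≈ 14.087.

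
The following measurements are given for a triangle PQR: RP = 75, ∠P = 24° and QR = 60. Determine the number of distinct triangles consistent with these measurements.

2

RP·sin P = 75·sin(24°) ≈ 30.51.
Since RP sin P < QR < RP (30.51 < 60 < 75), two triangles exist.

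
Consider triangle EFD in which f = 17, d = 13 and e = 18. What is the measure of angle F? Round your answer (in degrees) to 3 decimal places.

By the law of cosines, cos F = (d² + e² − f²) / (2·d·e) ≈ 0.43590, so ∠F ≈ 64.16°.

∠F ≈ 64.158°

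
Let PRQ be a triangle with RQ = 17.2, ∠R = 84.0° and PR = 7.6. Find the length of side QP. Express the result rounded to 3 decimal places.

18.063

By the law of cosines, QP² = PR² + RQ² − 2·PR·RQ·cos R = 326.27, so QP ≈ 18.063.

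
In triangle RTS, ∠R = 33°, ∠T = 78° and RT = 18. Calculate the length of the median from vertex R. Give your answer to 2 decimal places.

17.67

The third angle is ∠S = 180° − ∠R − ∠T = 69.00°.
Law of sines: TS = RT·sin R/sin S ≈ 10.501.
Law of sines: SR = RT·sin T/sin S ≈ 18.859.
Median from R: ½√(2·SR² + 2·RT² − TS²) ≈ 17.671.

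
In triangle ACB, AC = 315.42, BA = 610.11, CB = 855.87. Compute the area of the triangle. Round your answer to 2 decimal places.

Semiperimeter s = (855.87 + 610.11 + 315.42)/2 = 890.7.
Heron's formula: area = √(890.7·34.83·280.59·575.28) ≈ 70765.

70764.95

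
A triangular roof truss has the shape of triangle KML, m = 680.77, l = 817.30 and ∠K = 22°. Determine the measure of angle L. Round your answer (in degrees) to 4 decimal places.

By the law of cosines, k² = m² + l² − 2·m·l·cos K = 99669, so k ≈ 315.7.
Law of cosines again: cos L = (k² + m² − l²)/(2·k·m) ≈ -0.24395, so ∠L ≈ 104.12°.

∠L ≈ 104.1200°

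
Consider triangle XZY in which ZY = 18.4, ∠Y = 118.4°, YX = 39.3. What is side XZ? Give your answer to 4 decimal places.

By the law of cosines, XZ² = ZY² + YX² − 2·ZY·YX·cos Y = 2570.9, so XZ ≈ 50.704.

50.7042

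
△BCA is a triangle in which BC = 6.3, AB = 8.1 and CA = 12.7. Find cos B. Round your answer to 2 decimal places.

By the law of cosines, cos B = (AB² + BC² − CA²) / (2·AB·BC) ≈ -0.54860, so ∠B ≈ 123.27°.

cos B ≈ -0.55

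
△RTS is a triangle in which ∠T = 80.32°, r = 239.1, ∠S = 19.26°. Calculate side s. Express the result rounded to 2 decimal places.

The third angle is ∠R = 180° − ∠T − ∠S = 80.42°.
Law of sines: s = r·sin S/sin R ≈ 79.984.

79.98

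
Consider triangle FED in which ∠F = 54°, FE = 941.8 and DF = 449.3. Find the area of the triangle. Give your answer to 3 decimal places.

Area = ½·DF·FE·sin F ≈ 1.7117e+05.

171168.070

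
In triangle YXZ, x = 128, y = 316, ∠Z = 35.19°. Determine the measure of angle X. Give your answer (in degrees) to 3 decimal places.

19.236

By the law of cosines, z² = y² + x² − 2·y·x·cos Z = 50128, so z ≈ 223.89.
Law of cosines again: cos X = (z² + y² − x²)/(2·z·y) ≈ 0.94417, so ∠X ≈ 19.24°.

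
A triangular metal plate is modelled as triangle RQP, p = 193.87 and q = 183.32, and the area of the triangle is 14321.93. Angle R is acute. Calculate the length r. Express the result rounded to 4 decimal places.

From area = ½·q·p·sin R, we get sin R = 2·area/(q·p) ≈ 0.80596.
Taking the acute solution, ∠R ≈ 0.937 rad.
Law of cosines then gives r ≈ 170.63.

170.6278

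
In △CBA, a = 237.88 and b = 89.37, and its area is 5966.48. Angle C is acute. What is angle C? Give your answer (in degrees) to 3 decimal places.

From area = ½·b·a·sin C, we get sin C = 2·area/(b·a) ≈ 0.56130.
Taking the acute solution, ∠C ≈ 34.15°.

34.146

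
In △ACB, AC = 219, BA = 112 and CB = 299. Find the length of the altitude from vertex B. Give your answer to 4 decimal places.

h_B ≈ 90.5075

Semiperimeter s = (299 + 112 + 219)/2 = 315.
Heron's formula: area = √(315·16·203·96) ≈ 9910.6.
The altitude from B has length 2·area/AC ≈ 90.508.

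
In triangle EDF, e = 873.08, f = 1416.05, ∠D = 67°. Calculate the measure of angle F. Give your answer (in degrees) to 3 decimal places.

By the law of cosines, d² = f² + e² − 2·f·e·cos D = 1.8013e+06, so d ≈ 1342.1.
Law of cosines again: cos F = (e² + d² − f²)/(2·e·d) ≈ 0.23827, so ∠F ≈ 76.22°.

∠F ≈ 76.216°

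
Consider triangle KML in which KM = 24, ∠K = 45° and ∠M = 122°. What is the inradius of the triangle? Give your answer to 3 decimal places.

The third angle is ∠L = 180° − ∠K − ∠M = 13.00°.
Law of sines: ML = KM·sin K/sin L ≈ 75.441.
Law of sines: LK = KM·sin M/sin L ≈ 90.478.
Area = ½·KM·ML·sin M ≈ 767.73.
Semiperimeter s = (75.441+90.478+24)/2 = 94.96.
Inradius = area/s = 767.73/94.96 ≈ 8.0848.

r ≈ 8.085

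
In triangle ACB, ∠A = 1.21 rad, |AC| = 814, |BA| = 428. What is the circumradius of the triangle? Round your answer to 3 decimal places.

By the law of cosines, |CB|² = |BA|² + |AC|² − 2·|BA|·|AC|·cos A = 5.998e+05, so |CB| ≈ 774.47.
Area = ½·|BA|·|AC|·sin A ≈ 1.6298e+05.
Circumradius = |CB|/(2 sin A) ≈ 413.88.

R ≈ 413.882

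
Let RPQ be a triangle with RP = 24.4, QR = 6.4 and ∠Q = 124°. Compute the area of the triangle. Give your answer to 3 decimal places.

Law of sines: sin P = QR·sin Q/RP ≈ 0.21745.
Since RP ≥ QR, only the acute value applies: ∠P ≈ 12.56°.
Then ∠R = 180° − ∠Q − ∠P ≈ 43.44°.
Law of sines gives PQ = RP·sin R/sin Q ≈ 20.237.
Area = ½·RP·QR·sin R ≈ 53.688.

53.688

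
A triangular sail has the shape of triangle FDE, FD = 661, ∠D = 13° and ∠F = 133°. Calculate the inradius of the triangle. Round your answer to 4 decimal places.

The third angle is ∠E = 180° − ∠F − ∠D = 34.00°.
Law of sines: DE = FD·sin F/sin E ≈ 864.5.
Law of sines: EF = FD·sin D/sin E ≈ 265.91.
Area = ½·FD·DE·sin D ≈ 64273.
Semiperimeter s = (864.5+265.91+661)/2 = 895.71.
Inradius = area/s = 64273/895.71 ≈ 71.757.

71.7566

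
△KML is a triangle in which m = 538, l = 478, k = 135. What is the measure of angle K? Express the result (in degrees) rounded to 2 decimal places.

By the law of cosines, cos K = (m² + l² − k²) / (2·m·l) ≈ 0.97156, so ∠K ≈ 13.70°.

13.70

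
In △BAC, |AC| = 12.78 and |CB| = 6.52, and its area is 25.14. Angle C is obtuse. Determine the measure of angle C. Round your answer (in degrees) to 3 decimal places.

From area = ½·|AC|·|CB|·sin C, we get sin C = 2·area/(|AC|·|CB|) ≈ 0.60342.
Taking the obtuse solution, ∠C ≈ 142.89°.

∠C ≈ 142.885°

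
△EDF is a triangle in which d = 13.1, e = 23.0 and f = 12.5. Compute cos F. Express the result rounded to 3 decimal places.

By the law of cosines, cos F = (e² + d² − f²) / (2·e·d) ≈ 0.90335, so ∠F ≈ 25.40°.

cos F ≈ 0.903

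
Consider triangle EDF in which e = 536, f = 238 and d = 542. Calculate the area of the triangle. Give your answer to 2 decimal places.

area ≈ 62538.36

Semiperimeter s = (536 + 542 + 238)/2 = 658.
Heron's formula: area = √(658·122·116·420) ≈ 62538.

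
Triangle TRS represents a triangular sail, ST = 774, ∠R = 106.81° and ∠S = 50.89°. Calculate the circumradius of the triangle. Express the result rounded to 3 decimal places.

The third angle is ∠T = 180° − ∠R − ∠S = 22.30°.
Law of sines: RS = ST·sin T/sin R ≈ 306.81.
Law of sines: TR = ST·sin S/sin R ≈ 627.38.
Circumradius = ST/(2 sin R) ≈ 404.28.

404.275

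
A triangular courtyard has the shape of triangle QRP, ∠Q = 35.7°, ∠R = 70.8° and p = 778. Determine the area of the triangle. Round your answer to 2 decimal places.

The third angle is ∠P = 180° − ∠Q − ∠R = 73.50°.
Law of sines: q = p·sin Q/sin P ≈ 473.49.
Law of sines: r = p·sin R/sin P ≈ 766.28.
Area = ½·p·q·sin R ≈ 1.7394e+05.

area ≈ 173943.77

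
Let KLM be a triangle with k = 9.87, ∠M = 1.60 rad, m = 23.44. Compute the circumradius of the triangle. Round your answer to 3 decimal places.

Law of sines: sin K = k·sin M/m ≈ 0.42090.
Since m ≥ k, only the acute value applies: ∠K ≈ 0.434 rad.
Then ∠L = π − ∠M − ∠K ≈ 1.107 rad.
Law of sines gives l = m·sin L/sin M ≈ 20.974.
Circumradius = m/(2 sin M) ≈ 11.725.

11.725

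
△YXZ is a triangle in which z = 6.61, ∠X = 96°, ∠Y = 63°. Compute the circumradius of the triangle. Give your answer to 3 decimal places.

The third angle is ∠Z = 180° − ∠Y − ∠X = 21.00°.
Law of sines: y = z·sin Y/sin Z ≈ 16.434.
Law of sines: x = z·sin X/sin Z ≈ 18.344.
Circumradius = z/(2 sin Z) ≈ 9.2224.

9.222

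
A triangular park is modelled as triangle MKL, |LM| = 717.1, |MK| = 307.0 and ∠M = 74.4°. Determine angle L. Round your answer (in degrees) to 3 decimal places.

24.985

By the law of cosines, |KL|² = |LM|² + |MK|² − 2·|LM|·|MK|·cos M = 4.9008e+05, so |KL| ≈ 700.05.
Law of cosines again: cos L = (|KL|² + |LM|² − |MK|²)/(2·|KL|·|LM|) ≈ 0.90642, so ∠L ≈ 24.99°.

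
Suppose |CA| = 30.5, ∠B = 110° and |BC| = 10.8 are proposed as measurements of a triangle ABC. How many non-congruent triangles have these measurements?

|BC|·sin B = 10.8·sin(110°) ≈ 10.15.
Since ∠B is not acute, a triangle exists only if |CA| > |BC|; here |CA| > |BC|, so there is exactly one triangle.

1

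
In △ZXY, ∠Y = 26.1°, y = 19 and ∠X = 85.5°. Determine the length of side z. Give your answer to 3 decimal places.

40.155

The third angle is ∠Z = 180° − ∠X − ∠Y = 68.40°.
Law of sines: z = y·sin Z/sin Y ≈ 40.155.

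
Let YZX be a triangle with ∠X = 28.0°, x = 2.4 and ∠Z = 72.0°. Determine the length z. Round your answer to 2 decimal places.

The third angle is ∠Y = 180° − ∠Z − ∠X = 80.00°.
Law of sines: z = x·sin Z/sin X ≈ 4.8619.

4.86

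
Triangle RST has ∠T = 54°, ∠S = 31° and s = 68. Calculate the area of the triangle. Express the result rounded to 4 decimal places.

3617.8484

The third angle is ∠R = 180° − ∠S − ∠T = 95.00°.
Law of sines: r = s·sin R/sin S ≈ 131.53.
Law of sines: t = s·sin T/sin S ≈ 106.81.
Area = ½·s·r·sin T ≈ 3617.8.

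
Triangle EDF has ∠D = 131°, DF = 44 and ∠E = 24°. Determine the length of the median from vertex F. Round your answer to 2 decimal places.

61.47

The third angle is ∠F = 180° − ∠E − ∠D = 25.00°.
Law of sines: FE = DF·sin D/sin E ≈ 81.643.
Law of sines: ED = DF·sin F/sin E ≈ 45.718.
Median from F: ½√(2·DF² + 2·FE² − ED²) ≈ 61.468.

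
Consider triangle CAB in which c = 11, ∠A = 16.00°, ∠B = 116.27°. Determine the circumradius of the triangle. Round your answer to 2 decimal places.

The third angle is ∠C = 180° − ∠A − ∠B = 47.73°.
Law of sines: a = c·sin A/sin C ≈ 4.0974.
Law of sines: b = c·sin B/sin C ≈ 13.33.
Circumradius = c/(2 sin C) ≈ 7.4326.

R ≈ 7.43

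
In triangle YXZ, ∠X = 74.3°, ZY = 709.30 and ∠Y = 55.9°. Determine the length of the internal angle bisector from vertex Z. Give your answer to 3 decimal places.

t_Z ≈ 594.997

The third angle is ∠Z = 180° − ∠Y − ∠X = 49.80°.
Law of sines: XZ = ZY·sin Y/sin X ≈ 610.11.
Law of sines: YX = ZY·sin Z/sin X ≈ 562.76.
The bisector from Z has length 2·XZ·ZY·cos(∠Z/2)/(XZ+ZY) ≈ 595.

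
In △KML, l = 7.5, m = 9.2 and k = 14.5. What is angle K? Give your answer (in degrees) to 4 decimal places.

By the law of cosines, cos K = (m² + l² − k²) / (2·m·l) ≈ -0.50261, so ∠K ≈ 120.17°.

120.1727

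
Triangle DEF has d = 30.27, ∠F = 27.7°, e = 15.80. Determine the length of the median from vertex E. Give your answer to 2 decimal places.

23.56

By the law of cosines, f² = d² + e² − 2·d·e·cos F = 319.01, so f ≈ 17.861.
Median from E: ½√(2·f² + 2·d² − e²) ≈ 23.563.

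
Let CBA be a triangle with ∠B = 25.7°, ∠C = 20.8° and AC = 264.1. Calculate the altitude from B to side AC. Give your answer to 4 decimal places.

The third angle is ∠A = 180° − ∠C − ∠B = 133.50°.
Law of sines: BA = AC·sin C/sin B ≈ 216.26.
Law of sines: CB = AC·sin A/sin B ≈ 441.76.
Area = ½·AC·BA·sin A ≈ 20715.
The altitude from B has length 2·area/AC ≈ 156.87.

156.8705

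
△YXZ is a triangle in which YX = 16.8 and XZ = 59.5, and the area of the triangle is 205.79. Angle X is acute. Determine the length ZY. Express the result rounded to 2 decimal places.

44.73

From area = ½·YX·XZ·sin X, we get sin X = 2·area/(YX·XZ) ≈ 0.41174.
Taking the acute solution, ∠X ≈ 24.31°.
Law of cosines then gives ZY ≈ 44.728.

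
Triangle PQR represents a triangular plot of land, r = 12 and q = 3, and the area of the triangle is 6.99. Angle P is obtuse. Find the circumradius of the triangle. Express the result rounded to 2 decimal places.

From area = ½·q·r·sin P, we get sin P = 2·area/(q·r) ≈ 0.38833.
Taking the obtuse solution, ∠P ≈ 157.15°.
Law of cosines then gives p ≈ 14.81.
Circumradius = p/(2 sin P) ≈ 19.069.

19.07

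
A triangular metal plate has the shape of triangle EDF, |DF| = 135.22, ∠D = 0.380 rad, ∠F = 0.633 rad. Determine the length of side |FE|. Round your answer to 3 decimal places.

The third angle is ∠E = π − ∠D − ∠F = 2.129 rad.
Law of sines: |FE| = |DF|·sin D/sin E ≈ 59.117.

59.117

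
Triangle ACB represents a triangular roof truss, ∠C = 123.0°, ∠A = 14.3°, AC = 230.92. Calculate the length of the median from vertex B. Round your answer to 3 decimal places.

176.019

The third angle is ∠B = 180° − ∠A − ∠C = 42.70°.
Law of sines: CB = AC·sin A/sin B ≈ 84.106.
Law of sines: BA = AC·sin C/sin B ≈ 285.58.
Median from B: ½√(2·CB² + 2·BA² − AC²) ≈ 176.02.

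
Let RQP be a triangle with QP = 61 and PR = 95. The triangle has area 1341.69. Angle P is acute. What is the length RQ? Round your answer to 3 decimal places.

49.733

From area = ½·QP·PR·sin P, we get sin P = 2·area/(QP·PR) ≈ 0.46305.
Taking the acute solution, ∠P ≈ 27.58°.
Law of cosines then gives RQ ≈ 49.733.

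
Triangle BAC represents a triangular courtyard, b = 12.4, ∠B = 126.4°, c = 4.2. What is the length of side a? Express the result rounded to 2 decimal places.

Law of sines: sin C = c·sin B/b ≈ 0.27263.
Since b ≥ c, only the acute value applies: ∠C ≈ 15.82°.
Then ∠A = 180° − ∠B − ∠C ≈ 37.78°.
Law of sines gives a = b·sin A/sin B ≈ 9.4379.

9.44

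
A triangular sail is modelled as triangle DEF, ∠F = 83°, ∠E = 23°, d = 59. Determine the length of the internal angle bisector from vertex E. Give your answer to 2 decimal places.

The third angle is ∠D = 180° − ∠E − ∠F = 74.00°.
Law of sines: e = d·sin E/sin D ≈ 23.982.
Law of sines: f = d·sin F/sin D ≈ 60.92.
The bisector from E has length 2·f·d·cos(∠E/2)/(f+d) ≈ 58.741.

t_E ≈ 58.74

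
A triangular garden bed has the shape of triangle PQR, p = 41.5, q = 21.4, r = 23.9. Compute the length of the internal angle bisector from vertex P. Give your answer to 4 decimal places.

t_P ≈ 9.0669

By the law of cosines, cos P = (q² + r² − p²) / (2·q·r) ≈ -0.67755, so ∠P ≈ 132.65°.
The bisector from P has length 2·q·r·cos(∠P/2)/(q+r) ≈ 9.0669.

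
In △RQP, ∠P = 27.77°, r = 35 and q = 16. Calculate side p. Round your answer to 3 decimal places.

22.136

By the law of cosines, p² = r² + q² − 2·r·q·cos P = 490, so p ≈ 22.136.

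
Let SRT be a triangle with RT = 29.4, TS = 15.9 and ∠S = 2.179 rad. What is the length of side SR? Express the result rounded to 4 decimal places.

Law of sines: sin R = TS·sin S/RT ≈ 0.44383.
Since RT ≥ TS, only the acute value applies: ∠R ≈ 0.460 rad.
Then ∠T = π − ∠S − ∠R ≈ 0.503 rad.
Law of sines gives SR = RT·sin T/sin S ≈ 17.26.

17.2604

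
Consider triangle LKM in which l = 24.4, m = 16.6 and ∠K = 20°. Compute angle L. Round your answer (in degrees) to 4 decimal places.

By the law of cosines, k² = m² + l² − 2·m·l·cos K = 109.69, so k ≈ 10.473.
Law of cosines again: cos L = (k² + m² − l²)/(2·k·m) ≈ -0.60424, so ∠L ≈ 127.17°.

127.1742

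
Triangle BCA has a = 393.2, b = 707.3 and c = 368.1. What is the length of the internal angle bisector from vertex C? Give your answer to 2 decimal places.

t_C ≈ 496.99

By the law of cosines, cos C = (a² + b² − c²) / (2·a·b) ≈ 0.93377, so ∠C ≈ 0.3660 rad.
The bisector from C has length 2·a·b·cos(∠C/2)/(a+b) ≈ 496.99.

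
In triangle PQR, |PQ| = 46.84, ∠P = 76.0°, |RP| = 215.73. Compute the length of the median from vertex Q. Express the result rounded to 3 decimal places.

By the law of cosines, |QR|² = |RP|² + |PQ|² − 2·|RP|·|PQ|·cos P = 43844, so |QR| ≈ 209.39.
Median from Q: ½√(2·|PQ|² + 2·|QR|² − |RP|²) ≈ 106.7.

106.697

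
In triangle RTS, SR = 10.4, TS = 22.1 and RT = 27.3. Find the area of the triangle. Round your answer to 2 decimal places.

area ≈ 108.74

Semiperimeter s = (22.1 + 10.4 + 27.3)/2 = 29.9.
Heron's formula: area = √(29.9·7.8·19.5·2.6) ≈ 108.74.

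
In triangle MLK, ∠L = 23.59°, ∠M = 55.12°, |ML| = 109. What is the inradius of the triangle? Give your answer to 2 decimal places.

The third angle is ∠K = 180° − ∠M − ∠L = 101.29°.
Law of sines: |LK| = |ML|·sin M/sin K ≈ 91.183.
Law of sines: |KM| = |ML|·sin L/sin K ≈ 44.481.
Area = ½·|ML|·|LK|·sin L ≈ 1988.7.
Semiperimeter s = (91.183+44.481+109)/2 = 122.33.
Inradius = area/s = 1988.7/122.33 ≈ 16.257.

16.26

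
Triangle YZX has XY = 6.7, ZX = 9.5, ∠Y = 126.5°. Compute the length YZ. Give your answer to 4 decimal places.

Law of sines: sin Z = XY·sin Y/ZX ≈ 0.56693.
Since ZX ≥ XY, only the acute value applies: ∠Z ≈ 34.54°.
Then ∠X = 180° − ∠Y − ∠Z ≈ 18.96°.
Law of sines gives YZ = ZX·sin X/sin Y ≈ 3.8405.

3.8405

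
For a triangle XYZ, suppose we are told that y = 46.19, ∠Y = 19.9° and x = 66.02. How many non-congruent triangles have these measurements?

2

x·sin Y = 66.02·sin(19.9°) ≈ 22.47.
Since x sin Y < y < x (22.47 < 46.19 < 66.02), two triangles exist.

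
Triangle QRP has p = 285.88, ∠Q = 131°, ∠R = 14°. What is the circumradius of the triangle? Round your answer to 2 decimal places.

The third angle is ∠P = 180° − ∠Q − ∠R = 35.00°.
Law of sines: q = p·sin Q/sin P ≈ 376.16.
Law of sines: r = p·sin R/sin P ≈ 120.58.
Circumradius = p/(2 sin P) ≈ 249.21.

249.21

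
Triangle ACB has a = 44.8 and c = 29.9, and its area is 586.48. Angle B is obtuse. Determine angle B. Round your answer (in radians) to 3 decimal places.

From area = ½·a·c·sin B, we get sin B = 2·area/(a·c) ≈ 0.87566.
Taking the obtuse solution, ∠B ≈ 2.075 rad.

∠B ≈ 2.075 rad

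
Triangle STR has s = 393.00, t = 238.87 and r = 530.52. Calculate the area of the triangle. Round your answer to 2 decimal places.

Semiperimeter p = (393 + 238.87 + 530.52)/2 = 581.19.
Heron's formula: area = √(581.19·188.19·342.32·50.675) ≈ 43559.

43559.33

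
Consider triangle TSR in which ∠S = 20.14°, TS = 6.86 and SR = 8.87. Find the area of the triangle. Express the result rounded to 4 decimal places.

area ≈ 10.4755

Area = ½·TS·SR·sin S ≈ 10.475.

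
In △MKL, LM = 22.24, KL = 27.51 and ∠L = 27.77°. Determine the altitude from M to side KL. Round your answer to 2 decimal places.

By the law of cosines, MK² = KL² + LM² − 2·KL·LM·cos L = 168.71, so MK ≈ 12.989.
Area = ½·KL·LM·sin L ≈ 142.53.
The altitude from M has length 2·area/KL ≈ 10.362.

h_M ≈ 10.36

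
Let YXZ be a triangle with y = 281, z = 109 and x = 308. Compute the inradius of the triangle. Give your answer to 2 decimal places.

r ≈ 43.79

Semiperimeter s = (281 + 308 + 109)/2 = 349.
Heron's formula: area = √(349·68·41·240) ≈ 15281.
Inradius = area/s = 15281/349 ≈ 43.786.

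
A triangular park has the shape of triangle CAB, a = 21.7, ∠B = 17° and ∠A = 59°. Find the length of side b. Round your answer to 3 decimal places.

7.402

The third angle is ∠C = 180° − ∠A − ∠B = 104.00°.
Law of sines: b = a·sin B/sin A ≈ 7.4017.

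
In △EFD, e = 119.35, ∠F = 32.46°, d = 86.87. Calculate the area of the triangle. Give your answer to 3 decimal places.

area ≈ 2782.291

Area = ½·d·e·sin F ≈ 2782.3.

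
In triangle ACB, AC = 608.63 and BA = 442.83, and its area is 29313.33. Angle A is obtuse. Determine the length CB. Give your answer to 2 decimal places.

From area = ½·BA·AC·sin A, we get sin A = 2·area/(BA·AC) ≈ 0.21752.
Taking the obtuse solution, ∠A ≈ 167.44°.
Law of cosines then gives CB ≈ 1045.3.

1045.30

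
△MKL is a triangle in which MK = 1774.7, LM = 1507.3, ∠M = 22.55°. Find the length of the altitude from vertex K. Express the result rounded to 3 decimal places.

h_K ≈ 680.579

By the law of cosines, KL² = LM² + MK² − 2·LM·MK·cos M = 4.8054e+05, so KL ≈ 693.21.
Area = ½·LM·MK·sin M ≈ 5.1292e+05.
The altitude from K has length 2·area/LM ≈ 680.58.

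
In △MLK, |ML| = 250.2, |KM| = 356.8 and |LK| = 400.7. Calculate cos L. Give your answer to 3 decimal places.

cos L ≈ 0.478

By the law of cosines, cos L = (|ML|² + |LK|² − |KM|²) / (2·|ML|·|LK|) ≈ 0.47805, so ∠L ≈ 61.44°.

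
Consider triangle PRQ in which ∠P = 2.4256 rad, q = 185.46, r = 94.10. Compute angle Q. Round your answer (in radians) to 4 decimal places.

0.4797

By the law of cosines, p² = r² + q² − 2·r·q·cos P = 69583, so p ≈ 263.79.
Law of cosines again: cos Q = (p² + r² − q²)/(2·p·r) ≈ 0.88715, so ∠Q ≈ 0.4797 rad.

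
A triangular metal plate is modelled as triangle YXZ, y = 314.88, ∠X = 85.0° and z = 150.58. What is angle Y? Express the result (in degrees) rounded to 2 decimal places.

By the law of cosines, x² = z² + y² − 2·z·y·cos X = 1.1356e+05, so x ≈ 336.98.
Law of cosines again: cos Y = (x² + z² − y²)/(2·x·z) ≈ 0.36541, so ∠Y ≈ 68.57°.

68.57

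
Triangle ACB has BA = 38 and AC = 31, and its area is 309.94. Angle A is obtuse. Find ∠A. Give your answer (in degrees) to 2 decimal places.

From area = ½·BA·AC·sin A, we get sin A = 2·area/(BA·AC) ≈ 0.52621.
Taking the obtuse solution, ∠A ≈ 148.25°.

∠A ≈ 148.25°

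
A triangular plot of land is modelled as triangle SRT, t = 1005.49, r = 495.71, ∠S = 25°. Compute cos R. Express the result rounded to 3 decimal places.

0.936

By the law of cosines, s² = r² + t² − 2·r·t·cos S = 3.5327e+05, so s ≈ 594.37.
Law of cosines again: cos R = (t² + s² − r²)/(2·t·s) ≈ 0.93582, so ∠R ≈ 20.64°.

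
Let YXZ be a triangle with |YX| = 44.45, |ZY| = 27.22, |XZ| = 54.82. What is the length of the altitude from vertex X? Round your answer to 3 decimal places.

44.133

Semiperimeter s = (54.82 + 27.22 + 44.45)/2 = 63.245.
Heron's formula: area = √(63.245·8.425·36.025·18.795) ≈ 600.65.
The altitude from X has length 2·area/|ZY| ≈ 44.133.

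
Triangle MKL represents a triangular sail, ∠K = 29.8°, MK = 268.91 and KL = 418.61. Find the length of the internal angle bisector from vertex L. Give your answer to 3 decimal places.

By the law of cosines, LM² = MK² + KL² − 2·MK·KL·cos K = 52181, so LM ≈ 228.43.
Law of cosines again: cos L = (KL² + LM² − MK²)/(2·KL·LM) ≈ 0.81101, so ∠L ≈ 35.81°.
The bisector from L has length 2·KL·LM·cos(∠L/2)/(KL+LM) ≈ 281.26.

281.260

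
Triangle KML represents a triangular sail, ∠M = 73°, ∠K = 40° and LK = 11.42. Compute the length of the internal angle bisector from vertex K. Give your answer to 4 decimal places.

t_K ≈ 10.5266

The third angle is ∠L = 180° − ∠K − ∠M = 67.00°.
Law of sines: ML = LK·sin K/sin M ≈ 7.676.
Law of sines: KM = LK·sin L/sin M ≈ 10.992.
The bisector from K has length 2·LK·KM·cos(∠K/2)/(LK+KM) ≈ 10.527.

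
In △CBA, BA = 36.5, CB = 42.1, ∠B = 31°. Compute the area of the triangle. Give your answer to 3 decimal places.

395.717

Area = ½·CB·BA·sin B ≈ 395.72.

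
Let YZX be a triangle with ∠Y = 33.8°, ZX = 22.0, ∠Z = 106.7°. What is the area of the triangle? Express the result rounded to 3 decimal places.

265.036

The third angle is ∠X = 180° − ∠Y − ∠Z = 39.50°.
Law of sines: XY = ZX·sin Z/sin Y ≈ 37.879.
Law of sines: YZ = ZX·sin X/sin Y ≈ 25.155.
Area = ½·ZX·XY·sin X ≈ 265.04.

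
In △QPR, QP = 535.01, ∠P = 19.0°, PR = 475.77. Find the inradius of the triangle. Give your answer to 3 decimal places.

By the law of cosines, RQ² = QP² + PR² − 2·QP·PR·cos P = 31245, so RQ ≈ 176.76.
Area = ½·QP·PR·sin P ≈ 41435.
Semiperimeter s = (475.77+176.76+535.01)/2 = 593.77.
Inradius = area/s = 41435/593.77 ≈ 69.783.

r ≈ 69.783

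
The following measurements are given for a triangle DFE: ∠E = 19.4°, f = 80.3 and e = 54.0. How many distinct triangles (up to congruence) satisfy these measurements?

2

f·sin E = 80.3·sin(19.4°) ≈ 26.67.
Since f sin E < e < f (26.67 < 54.0 < 80.3), two triangles exist.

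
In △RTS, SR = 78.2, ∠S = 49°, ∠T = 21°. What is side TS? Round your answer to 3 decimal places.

The third angle is ∠R = 180° − ∠T − ∠S = 110.00°.
Law of sines: TS = SR·sin R/sin T ≈ 205.05.

205.052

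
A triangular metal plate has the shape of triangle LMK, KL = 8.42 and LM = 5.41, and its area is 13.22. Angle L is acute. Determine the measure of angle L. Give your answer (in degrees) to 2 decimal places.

35.48

From area = ½·KL·LM·sin L, we get sin L = 2·area/(KL·LM) ≈ 0.58043.
Taking the acute solution, ∠L ≈ 35.48°.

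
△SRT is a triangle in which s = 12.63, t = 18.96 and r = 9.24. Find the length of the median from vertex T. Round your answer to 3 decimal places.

m_T ≈ 5.708

Median from T: ½√(2·s² + 2·r² − t²) ≈ 5.7076.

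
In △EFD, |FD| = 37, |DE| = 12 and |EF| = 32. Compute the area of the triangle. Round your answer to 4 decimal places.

area ≈ 185.3077

Semiperimeter s = (37 + 12 + 32)/2 = 40.5.
Heron's formula: area = √(40.5·3.5·28.5·8.5) ≈ 185.31.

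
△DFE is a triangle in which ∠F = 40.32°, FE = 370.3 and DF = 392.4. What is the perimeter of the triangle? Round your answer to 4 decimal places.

perimeter ≈ 1026.3766

By the law of cosines, ED² = DF² + FE² − 2·DF·FE·cos F = 69525, so ED ≈ 263.68.
Semiperimeter s = (370.3+263.68+392.4)/2 = 513.19.
Perimeter = 370.3 + 263.68 + 392.4 = 1026.4.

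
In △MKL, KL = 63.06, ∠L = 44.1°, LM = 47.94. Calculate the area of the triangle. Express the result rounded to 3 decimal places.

Area = ½·KL·LM·sin L ≈ 1051.9.

area ≈ 1051.906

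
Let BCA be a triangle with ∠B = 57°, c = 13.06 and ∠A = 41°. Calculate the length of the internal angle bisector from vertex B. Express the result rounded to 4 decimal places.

The third angle is ∠C = 180° − ∠A − ∠B = 82.00°.
Law of sines: b = c·sin B/sin C ≈ 11.061.
Law of sines: a = c·sin A/sin C ≈ 8.6523.
The bisector from B has length 2·c·a·cos(∠B/2)/(c+a) ≈ 9.1474.

t_B ≈ 9.1474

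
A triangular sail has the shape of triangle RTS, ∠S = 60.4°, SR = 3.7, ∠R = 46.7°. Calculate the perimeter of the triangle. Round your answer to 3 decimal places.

The third angle is ∠T = 180° − ∠S − ∠R = 72.90°.
Law of sines: TS = SR·sin R/sin T ≈ 2.8173.
Law of sines: RT = SR·sin S/sin T ≈ 3.3659.
Semiperimeter s = (2.8173+3.7+3.3659)/2 = 4.9416.
Perimeter = 2.8173 + 3.7 + 3.3659 = 9.8832.

9.883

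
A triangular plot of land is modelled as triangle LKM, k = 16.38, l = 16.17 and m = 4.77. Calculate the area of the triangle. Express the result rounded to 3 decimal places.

area ≈ 38.360

Semiperimeter s = (16.17 + 16.38 + 4.77)/2 = 18.66.
Heron's formula: area = √(18.66·2.49·2.28·13.89) ≈ 38.36.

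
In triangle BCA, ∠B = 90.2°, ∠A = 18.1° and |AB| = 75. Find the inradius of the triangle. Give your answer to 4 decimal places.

The third angle is ∠C = 180° − ∠A − ∠B = 71.70°.
Law of sines: |CA| = |AB|·sin B/sin C ≈ 78.995.
Law of sines: |BC| = |AB|·sin A/sin C ≈ 24.542.
Area = ½·|AB|·|CA|·sin A ≈ 920.32.
Semiperimeter s = (78.995+75+24.542)/2 = 89.268.
Inradius = area/s = 920.32/89.268 ≈ 10.31.

10.3096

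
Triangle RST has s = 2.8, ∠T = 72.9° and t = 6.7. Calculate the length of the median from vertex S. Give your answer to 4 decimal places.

m_S ≈ 6.6892

Law of sines: sin S = s·sin T/t ≈ 0.39944.
Since t ≥ s, only the acute value applies: ∠S ≈ 23.54°.
Then ∠R = 180° − ∠T − ∠S ≈ 83.56°.
Law of sines gives r = t·sin R/sin T ≈ 6.9656.
Median from S: ½√(2·t² + 2·r² − s²) ≈ 6.6892.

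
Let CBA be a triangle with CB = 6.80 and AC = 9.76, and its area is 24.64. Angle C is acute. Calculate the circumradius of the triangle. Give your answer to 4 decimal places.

From area = ½·AC·CB·sin C, we get sin C = 2·area/(AC·CB) ≈ 0.74253.
Taking the acute solution, ∠C ≈ 0.8368 rad.
Law of cosines then gives BA ≈ 7.2518.
Circumradius = BA/(2 sin C) ≈ 4.8832.

R ≈ 4.8832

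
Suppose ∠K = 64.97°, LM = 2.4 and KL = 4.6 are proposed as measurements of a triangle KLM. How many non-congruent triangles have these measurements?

0

KL·sin K = 4.6·sin(64.97°) ≈ 4.168.
Since LM = 2.4 < 4.168 = KL sin K, no triangle exists.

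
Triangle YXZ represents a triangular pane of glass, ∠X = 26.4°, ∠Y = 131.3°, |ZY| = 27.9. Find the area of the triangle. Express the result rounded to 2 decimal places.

The third angle is ∠Z = 180° − ∠Y − ∠X = 22.30°.
Law of sines: |XZ| = |ZY|·sin Y/sin X ≈ 47.14.
Law of sines: |YX| = |ZY|·sin Z/sin X ≈ 23.81.
Area = ½·|ZY|·|XZ|·sin Z ≈ 249.53.

249.53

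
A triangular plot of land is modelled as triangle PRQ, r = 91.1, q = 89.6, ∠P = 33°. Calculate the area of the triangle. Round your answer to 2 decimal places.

Area = ½·r·q·sin P ≈ 2222.8.

2222.82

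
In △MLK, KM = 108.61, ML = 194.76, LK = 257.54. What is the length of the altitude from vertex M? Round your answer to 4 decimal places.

Semiperimeter s = (257.54 + 108.61 + 194.76)/2 = 280.46.
Heron's formula: area = √(280.46·22.915·171.85·85.695) ≈ 9728.3.
The altitude from M has length 2·area/LK ≈ 75.548.

75.5480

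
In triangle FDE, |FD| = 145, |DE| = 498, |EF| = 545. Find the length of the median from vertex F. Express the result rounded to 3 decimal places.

m_F ≈ 311.487

Median from F: ½√(2·|EF|² + 2·|FD|² − |DE|²) ≈ 311.49.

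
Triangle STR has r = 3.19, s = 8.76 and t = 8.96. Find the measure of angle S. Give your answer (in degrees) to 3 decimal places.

By the law of cosines, cos S = (t² + r² − s²) / (2·t·r) ≈ 0.24001, so ∠S ≈ 76.11°.

76.113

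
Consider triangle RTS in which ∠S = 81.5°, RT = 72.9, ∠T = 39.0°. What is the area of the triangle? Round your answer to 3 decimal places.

1456.847

The third angle is ∠R = 180° − ∠T − ∠S = 59.50°.
Law of sines: TS = RT·sin R/sin S ≈ 63.51.
Law of sines: SR = RT·sin T/sin S ≈ 46.387.
Area = ½·RT·TS·sin T ≈ 1456.8.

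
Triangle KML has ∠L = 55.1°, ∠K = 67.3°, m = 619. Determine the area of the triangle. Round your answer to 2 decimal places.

171679.62

The third angle is ∠M = 180° − ∠L − ∠K = 57.60°.
Law of sines: k = m·sin K/sin M ≈ 676.34.
Law of sines: l = m·sin L/sin M ≈ 601.28.
Area = ½·m·k·sin L ≈ 1.7168e+05.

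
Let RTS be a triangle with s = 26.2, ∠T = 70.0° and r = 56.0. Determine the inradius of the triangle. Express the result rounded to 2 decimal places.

10.19

By the law of cosines, t² = s² + r² − 2·s·r·cos T = 2818.8, so t ≈ 53.093.
Area = ½·s·r·sin T ≈ 689.36.
Semiperimeter p = (56+53.093+26.2)/2 = 67.646.
Inradius = area/p = 689.36/67.646 ≈ 10.191.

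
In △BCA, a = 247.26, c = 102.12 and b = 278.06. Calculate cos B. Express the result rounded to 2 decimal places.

By the law of cosines, cos B = (c² + a² − b²) / (2·c·a) ≈ -0.11389, so ∠B ≈ 96.54°.

-0.11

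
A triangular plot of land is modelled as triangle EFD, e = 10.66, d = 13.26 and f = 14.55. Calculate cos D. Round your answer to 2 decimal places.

By the law of cosines, cos D = (e² + f² − d²) / (2·e·f) ≈ 0.48197, so ∠D ≈ 61.19°.

0.48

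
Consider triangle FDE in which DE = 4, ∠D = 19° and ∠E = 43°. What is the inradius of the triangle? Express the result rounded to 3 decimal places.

The third angle is ∠F = 180° − ∠D − ∠E = 118.00°.
Law of sines: EF = DE·sin D/sin F ≈ 1.4749.
Law of sines: FD = DE·sin E/sin F ≈ 3.0896.
Area = ½·DE·EF·sin E ≈ 2.0118.
Semiperimeter s = (4+1.4749+3.0896)/2 = 4.2823.
Inradius = area/s = 2.0118/4.2823 ≈ 0.46979.

0.470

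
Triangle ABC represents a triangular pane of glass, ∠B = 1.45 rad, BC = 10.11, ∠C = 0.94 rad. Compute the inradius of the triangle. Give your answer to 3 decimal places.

r ≈ 3.264

The third angle is ∠A = π − ∠B − ∠C = 0.752 rad.
Law of sines: CA = BC·sin B/sin A ≈ 14.699.
Law of sines: AB = BC·sin C/sin A ≈ 11.957.
Area = ½·BC·CA·sin C ≈ 60.003.
Semiperimeter s = (10.11+14.699+11.957)/2 = 18.383.
Inradius = area/s = 60.003/18.383 ≈ 3.2641.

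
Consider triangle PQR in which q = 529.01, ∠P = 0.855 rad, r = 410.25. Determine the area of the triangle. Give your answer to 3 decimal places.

Area = ½·q·r·sin P ≈ 81881.

81880.887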